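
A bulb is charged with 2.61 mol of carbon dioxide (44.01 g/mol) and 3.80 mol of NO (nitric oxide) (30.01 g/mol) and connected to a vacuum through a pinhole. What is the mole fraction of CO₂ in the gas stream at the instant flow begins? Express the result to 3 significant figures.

0.362

The effusion rate of species i is ∝ p_i/√M_i ∝ n_i/√M_i.
x_CO₂(eff) = (n_CO₂/√M_CO₂) / (n_CO₂/√M_CO₂ + n_NO/√M_NO)
= (2.61/√44.01) / (2.61/√44.01 + 3.80/√30.01) = 0.3934/(0.3934 + 0.6937) = 0.362.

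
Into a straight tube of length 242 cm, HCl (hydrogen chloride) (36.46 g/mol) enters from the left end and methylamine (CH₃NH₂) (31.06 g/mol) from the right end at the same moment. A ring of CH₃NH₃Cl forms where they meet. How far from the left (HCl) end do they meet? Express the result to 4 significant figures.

116.2 cm

Distances travelled in equal time are proportional to diffusion rates, so d_HCl/d_CH₃NH₂ = √(M_CH₃NH₂/M_HCl) = √(31.06/36.46) = 0.9230.
With d_HCl + d_CH₃NH₂ = 242 cm, d_CH₃NH₂ = 242/(1 + 0.9230) = 125.8 cm.
d_HCl = 242 − 125.8 = 116.2 cm.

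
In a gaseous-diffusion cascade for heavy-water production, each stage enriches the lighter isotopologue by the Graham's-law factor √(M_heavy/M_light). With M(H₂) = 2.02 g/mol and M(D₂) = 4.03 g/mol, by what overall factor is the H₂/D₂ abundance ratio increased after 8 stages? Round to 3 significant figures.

15.8

Each stage multiplies the ratio by α = √(4.03/2.02), so after 8 stages the overall factor is α^8 = (4.03/2.02)^(8/2).
= 1.99505^4 = 15.8.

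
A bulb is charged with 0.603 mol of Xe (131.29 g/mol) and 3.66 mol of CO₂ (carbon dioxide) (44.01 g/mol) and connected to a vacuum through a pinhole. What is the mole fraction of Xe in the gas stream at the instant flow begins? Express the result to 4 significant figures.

0.08708

Effusion rate of each component ∝ n_i/√M_i (partial pressure × 1/√M).
Mole fraction of Xe in the effusate = (n_Xe/√M_Xe) / (n_Xe/√M_Xe + n_CO₂/√M_CO₂)
= (0.603/√131.29) / (0.603/√131.29 + 3.66/√44.01) = 0.05263/(0.05263 + 0.5517) = 0.08708.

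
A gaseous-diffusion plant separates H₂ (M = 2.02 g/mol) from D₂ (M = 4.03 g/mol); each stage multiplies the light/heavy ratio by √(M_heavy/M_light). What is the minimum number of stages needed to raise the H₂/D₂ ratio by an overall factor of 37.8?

11

With α = √(4.03/2.02) per stage, ln α = ½ ln(1.99505) = 0.3453.
Need α^N ≥ 37.8 ⇒ N ≥ ln(37.8) / ln α = 3.632 / 0.3453 = 10.52.
Rounding up, N = 11 stages.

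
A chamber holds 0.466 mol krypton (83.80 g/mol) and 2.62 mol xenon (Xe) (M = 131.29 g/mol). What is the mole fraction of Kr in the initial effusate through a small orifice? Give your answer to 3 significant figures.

0.182

Rate_i ∝ x_i/√M_i (Graham's law weighted by mole fraction), so the effusate composition follows n_i/√M_i.
x_Kr(eff) = (n_Kr/√M_Kr) / (n_Kr/√M_Kr + n_Xe/√M_Xe)
= (0.466/√83.80) / (0.466/√83.80 + 2.62/√131.29) = 0.05091/(0.05091 + 0.2287) = 0.182.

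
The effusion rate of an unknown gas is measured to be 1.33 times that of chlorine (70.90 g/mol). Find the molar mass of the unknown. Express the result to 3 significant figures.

40.1 g/mol

From Graham's law, rate_X/rate_Cl₂ = √(M_Cl₂/M_X).
1.33 = √(70.90/M_X)
M_X = 70.90 / 1.33² = 70.90 / 1.769 = 40.1 g/mol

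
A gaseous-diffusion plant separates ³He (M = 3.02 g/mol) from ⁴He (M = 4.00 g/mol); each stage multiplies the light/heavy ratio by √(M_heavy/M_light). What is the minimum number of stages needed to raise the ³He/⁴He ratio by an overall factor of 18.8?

21

With α = √(4.00/3.02) per stage, ln α = ½ ln(1.32450) = 0.1405.
Need α^N ≥ 18.8 ⇒ N ≥ ln(18.8) / ln α = 2.934 / 0.1405 = 20.88.
Minimum whole number of stages: N = 21.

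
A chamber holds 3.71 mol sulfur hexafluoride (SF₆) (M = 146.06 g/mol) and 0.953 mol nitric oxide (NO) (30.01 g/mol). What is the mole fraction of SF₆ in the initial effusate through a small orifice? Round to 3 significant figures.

Each component's effusion rate ∝ (its partial pressure)·(1/√M) ∝ n_i/√M_i.
x_SF₆(eff) = (n_SF₆/√M_SF₆) / (n_SF₆/√M_SF₆ + n_NO/√M_NO)
= (3.71/√146.06) / (3.71/√146.06 + 0.953/√30.01) = 0.3070/(0.3070 + 0.1740) = 0.638.

0.638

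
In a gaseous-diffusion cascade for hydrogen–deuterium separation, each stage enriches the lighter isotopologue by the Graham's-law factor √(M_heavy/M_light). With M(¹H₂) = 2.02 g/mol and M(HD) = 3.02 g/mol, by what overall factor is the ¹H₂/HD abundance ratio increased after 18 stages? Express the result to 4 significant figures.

The single-stage factor is √(M_heavy/M_light), so 18 stages give [√(3.02/2.02)]^18 = (3.02/2.02)^(18/2).
= 1.49505^9 = 37.32.

37.32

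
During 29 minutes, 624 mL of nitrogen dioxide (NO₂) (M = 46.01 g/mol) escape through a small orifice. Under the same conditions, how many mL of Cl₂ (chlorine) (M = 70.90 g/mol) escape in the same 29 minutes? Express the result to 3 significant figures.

By Graham's law, rate_Cl₂/rate_NO₂ = √(M_NO₂/M_Cl₂) = √(46.01/70.90) = √0.6489 = 0.8056.
So the volume for Cl₂ is 624 × 0.8056 = 503 mL.

503 mL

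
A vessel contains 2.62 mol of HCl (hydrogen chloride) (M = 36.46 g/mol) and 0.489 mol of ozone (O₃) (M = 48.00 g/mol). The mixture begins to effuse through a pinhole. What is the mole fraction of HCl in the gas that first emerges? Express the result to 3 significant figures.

Effusion rate of each component ∝ n_i/√M_i (partial pressure × 1/√M).
x_HCl(eff) = (n_HCl/√M_HCl) / (n_HCl/√M_HCl + n_O₃/√M_O₃)
= (2.62/√36.46) / (2.62/√36.46 + 0.489/√48.00) = 0.4339/(0.4339 + 0.07058) = 0.860.

0.860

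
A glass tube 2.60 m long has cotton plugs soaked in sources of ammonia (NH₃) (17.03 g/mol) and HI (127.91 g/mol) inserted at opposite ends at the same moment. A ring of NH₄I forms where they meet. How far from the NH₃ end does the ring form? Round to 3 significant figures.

In equal time, each gas travels a distance ∝ its rate ∝ 1/√M, so d_NH₃/d_HI = √(M_HI/M_NH₃) = √(127.91/17.03) = 2.741.
With d_NH₃ + d_HI = 2.60 m, d_HI = 2.60/(1 + 2.741) = 0.6951 m.
d_NH₃ = 2.60 − 0.6951 = 1.90 m.

1.90 m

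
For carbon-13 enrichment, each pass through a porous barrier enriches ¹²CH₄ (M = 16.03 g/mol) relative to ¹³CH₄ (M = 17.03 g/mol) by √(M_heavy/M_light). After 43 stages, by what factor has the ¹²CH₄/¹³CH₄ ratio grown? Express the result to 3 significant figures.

3.67

The single-stage factor is √(M_heavy/M_light), so 43 stages give [√(17.03/16.03)]^43 = (17.03/16.03)^(43/2).
= 1.06238^(43/2) = 3.67.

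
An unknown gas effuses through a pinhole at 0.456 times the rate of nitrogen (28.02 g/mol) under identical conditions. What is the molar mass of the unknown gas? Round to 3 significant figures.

135 g/mol

By Graham's law, rate_X/rate_N₂ = √(M_N₂/M_X).
0.456 = √(28.02/M_X)
M_X = 28.02 / 0.456² = 28.02 / 0.2079 = 135 g/mol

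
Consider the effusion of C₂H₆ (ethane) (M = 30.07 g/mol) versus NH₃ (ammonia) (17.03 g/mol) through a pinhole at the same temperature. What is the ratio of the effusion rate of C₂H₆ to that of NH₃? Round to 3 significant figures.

Graham's law gives rate_C₂H₆/rate_NH₃ = √(M_NH₃/M_C₂H₆) = √(17.03/30.07) = √0.5663 = 0.753.

0.753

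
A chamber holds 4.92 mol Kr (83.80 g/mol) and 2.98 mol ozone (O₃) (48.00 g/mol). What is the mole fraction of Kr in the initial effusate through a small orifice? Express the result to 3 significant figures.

The effusion rate of species i is ∝ p_i/√M_i ∝ n_i/√M_i.
Mole fraction of Kr in the effusate = (n_Kr/√M_Kr) / (n_Kr/√M_Kr + n_O₃/√M_O₃)
= (4.92/√83.80) / (4.92/√83.80 + 2.98/√48.00) = 0.5375/(0.5375 + 0.4301) = 0.555.

0.555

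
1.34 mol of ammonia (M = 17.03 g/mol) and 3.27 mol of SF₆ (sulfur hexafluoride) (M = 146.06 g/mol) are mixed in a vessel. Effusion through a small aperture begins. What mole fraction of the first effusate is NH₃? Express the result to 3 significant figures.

The effusion rate of species i is ∝ p_i/√M_i ∝ n_i/√M_i.
Mole fraction of NH₃ in the effusate = (n_NH₃/√M_NH₃) / (n_NH₃/√M_NH₃ + n_SF₆/√M_SF₆)
= (1.34/√17.03) / (1.34/√17.03 + 3.27/√146.06) = 0.3247/(0.3247 + 0.2706) = 0.545.

0.545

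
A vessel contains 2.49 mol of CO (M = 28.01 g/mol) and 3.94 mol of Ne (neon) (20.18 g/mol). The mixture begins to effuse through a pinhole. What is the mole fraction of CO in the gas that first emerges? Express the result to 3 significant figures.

The effusion rate of species i is ∝ p_i/√M_i ∝ n_i/√M_i.
Mole fraction of CO in the effusate = (n_CO/√M_CO) / (n_CO/√M_CO + n_Ne/√M_Ne)
= (2.49/√28.01) / (2.49/√28.01 + 3.94/√20.18) = 0.4705/(0.4705 + 0.8771) = 0.349.

0.349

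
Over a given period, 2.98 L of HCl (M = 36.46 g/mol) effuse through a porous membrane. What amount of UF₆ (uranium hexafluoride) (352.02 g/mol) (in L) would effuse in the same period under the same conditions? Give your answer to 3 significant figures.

Since effusion rate ∝ 1/√M, rate_UF₆/rate_HCl = √(M_HCl/M_UF₆) = √(36.46/352.02) = √0.1036 = 0.3218.
So the volume for UF₆ is 2.98 × 0.3218 = 0.959 L.

0.959 L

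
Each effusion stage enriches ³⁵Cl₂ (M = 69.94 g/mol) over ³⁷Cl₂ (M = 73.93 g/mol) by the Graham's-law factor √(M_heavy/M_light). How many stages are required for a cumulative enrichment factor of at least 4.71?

With α = √(73.93/69.94) per stage, ln α = ½ ln(1.05705) = 0.02774.
Need α^N ≥ 4.71 ⇒ N ≥ ln(4.71) / ln α = 1.550 / 0.02774 = 55.86.
Rounding up, N = 56 stages.

56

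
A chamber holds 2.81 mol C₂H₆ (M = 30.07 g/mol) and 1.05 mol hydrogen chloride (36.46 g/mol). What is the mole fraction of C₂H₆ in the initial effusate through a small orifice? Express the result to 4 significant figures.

Each component's effusion rate ∝ (its partial pressure)·(1/√M) ∝ n_i/√M_i.
So x_C₂H₆ in the escaping gas = (n_C₂H₆/√M_C₂H₆) / Σ(n_i/√M_i)
= (2.81/√30.07) / (2.81/√30.07 + 1.05/√36.46) = 0.5124/(0.5124 + 0.1739) = 0.7466.

0.7466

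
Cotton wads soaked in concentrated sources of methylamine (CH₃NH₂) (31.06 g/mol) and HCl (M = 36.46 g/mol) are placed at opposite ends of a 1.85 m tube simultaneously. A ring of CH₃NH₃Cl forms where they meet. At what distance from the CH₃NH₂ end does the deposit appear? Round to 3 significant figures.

In equal time, each gas travels a distance ∝ its rate ∝ 1/√M, so d_CH₃NH₂/d_HCl = √(M_HCl/M_CH₃NH₂) = √(36.46/31.06) = 1.083.
With d_CH₃NH₂ + d_HCl = 1.85 m, d_HCl = 1.85/(1 + 1.083) = 0.8880 m.
d_CH₃NH₂ = 1.85 − 0.8880 = 0.962 m.

0.962 m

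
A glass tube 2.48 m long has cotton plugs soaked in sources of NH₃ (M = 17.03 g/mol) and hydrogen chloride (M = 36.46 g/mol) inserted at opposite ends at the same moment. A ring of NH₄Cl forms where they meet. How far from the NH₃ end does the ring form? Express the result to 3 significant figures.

1.47 m

In equal time, each gas travels a distance ∝ its rate ∝ 1/√M, so d_NH₃/d_HCl = √(M_HCl/M_NH₃) = √(36.46/17.03) = 1.463.
With d_NH₃ + d_HCl = 2.48 m, d_HCl = 2.48/(1 + 1.463) = 1.007 m.
d_NH₃ = 2.48 − 1.007 = 1.47 m.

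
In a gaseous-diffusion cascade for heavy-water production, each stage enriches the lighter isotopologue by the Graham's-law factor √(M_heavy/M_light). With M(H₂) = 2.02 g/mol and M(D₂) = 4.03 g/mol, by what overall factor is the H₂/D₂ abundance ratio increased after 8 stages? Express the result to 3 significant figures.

After 8 stages the ratio has grown by (√(4.03/2.02))^8 = (4.03/2.02)^(8/2).
= 1.99505^4 = 15.8.

15.8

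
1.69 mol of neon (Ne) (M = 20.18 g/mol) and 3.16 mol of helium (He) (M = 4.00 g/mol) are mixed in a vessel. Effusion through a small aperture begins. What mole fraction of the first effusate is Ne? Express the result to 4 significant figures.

The effusion rate of species i is ∝ p_i/√M_i ∝ n_i/√M_i.
So x_Ne in the escaping gas = (n_Ne/√M_Ne) / Σ(n_i/√M_i)
= (1.69/√20.18) / (1.69/√20.18 + 3.16/√4.00) = 0.3762/(0.3762 + 1.580) = 0.1923.

0.1923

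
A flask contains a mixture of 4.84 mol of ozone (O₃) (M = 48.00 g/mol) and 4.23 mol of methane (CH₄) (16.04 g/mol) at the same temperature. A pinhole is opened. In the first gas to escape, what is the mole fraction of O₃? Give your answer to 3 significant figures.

Effusion rate of each component ∝ n_i/√M_i (partial pressure × 1/√M).
So x_O₃ in the escaping gas = (n_O₃/√M_O₃) / Σ(n_i/√M_i)
= (4.84/√48.00) / (4.84/√48.00 + 4.23/√16.04) = 0.6986/(0.6986 + 1.056) = 0.398.

0.398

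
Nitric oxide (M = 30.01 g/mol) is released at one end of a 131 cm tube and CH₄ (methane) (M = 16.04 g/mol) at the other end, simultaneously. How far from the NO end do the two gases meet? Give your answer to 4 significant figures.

The fronts meet when d_NO + d_CH₄ = L with d_NO/d_CH₄ = √(M_CH₄/M_NO) (Graham's law). Here √(M_CH₄/M_NO) = √(16.04/30.01) = 0.7311.
With d_NO + d_CH₄ = 131 cm, d_CH₄ = 131/(1 + 0.7311) = 75.67 cm.
d_NO = 131 − 75.67 = 55.33 cm.

55.33 cm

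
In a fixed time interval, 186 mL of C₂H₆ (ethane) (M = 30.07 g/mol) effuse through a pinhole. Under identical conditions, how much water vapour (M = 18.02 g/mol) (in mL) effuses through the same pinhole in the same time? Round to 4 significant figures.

240.3 mL

Using Graham's law: rate_H₂O/rate_C₂H₆ = √(M_C₂H₆/M_H₂O) = √(30.07/18.02) = √1.669 = 1.292.
So the volume for H₂O is 186 × 1.292 = 240.3 mL.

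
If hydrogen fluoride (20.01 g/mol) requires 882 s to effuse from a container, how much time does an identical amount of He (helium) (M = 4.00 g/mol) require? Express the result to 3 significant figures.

394 s

Using Graham's law: t_He/t_HF = √(M_He/M_HF) = √(4.00/20.01) = √0.1999 = 0.4471.
So the time for He is 882 × 0.4471 = 394 s.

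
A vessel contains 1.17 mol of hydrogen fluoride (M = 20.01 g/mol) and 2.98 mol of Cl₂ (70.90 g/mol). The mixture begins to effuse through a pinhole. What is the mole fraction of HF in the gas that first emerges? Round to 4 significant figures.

Each component's effusion rate ∝ (its partial pressure)·(1/√M) ∝ n_i/√M_i.
x_HF(eff) = (n_HF/√M_HF) / (n_HF/√M_HF + n_Cl₂/√M_Cl₂)
= (1.17/√20.01) / (1.17/√20.01 + 2.98/√70.90) = 0.2616/(0.2616 + 0.3539) = 0.4250.

0.4250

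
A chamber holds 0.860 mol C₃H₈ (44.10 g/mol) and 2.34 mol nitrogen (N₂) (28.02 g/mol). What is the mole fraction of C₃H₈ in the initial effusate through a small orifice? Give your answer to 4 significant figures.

0.2266

Rate_i ∝ x_i/√M_i (Graham's law weighted by mole fraction), so the effusate composition follows n_i/√M_i.
Mole fraction of C₃H₈ in the effusate = (n_C₃H₈/√M_C₃H₈) / (n_C₃H₈/√M_C₃H₈ + n_N₂/√M_N₂)
= (0.860/√44.10) / (0.860/√44.10 + 2.34/√28.02) = 0.1295/(0.1295 + 0.4421) = 0.2266.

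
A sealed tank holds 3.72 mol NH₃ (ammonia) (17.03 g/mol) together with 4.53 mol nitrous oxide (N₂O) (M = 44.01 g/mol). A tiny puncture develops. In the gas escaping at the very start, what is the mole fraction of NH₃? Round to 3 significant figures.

0.569

Rate_i ∝ x_i/√M_i (Graham's law weighted by mole fraction), so the effusate composition follows n_i/√M_i.
Mole fraction of NH₃ in the effusate = (n_NH₃/√M_NH₃) / (n_NH₃/√M_NH₃ + n_N₂O/√M_N₂O)
= (3.72/√17.03) / (3.72/√17.03 + 4.53/√44.01) = 0.9014/(0.9014 + 0.6828) = 0.569.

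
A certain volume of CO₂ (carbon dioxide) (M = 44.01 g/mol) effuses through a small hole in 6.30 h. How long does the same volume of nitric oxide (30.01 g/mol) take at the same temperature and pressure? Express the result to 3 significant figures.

5.20 h

Since effusion rate ∝ 1/√M, t_NO/t_CO₂ = √(M_NO/M_CO₂) = √(30.01/44.01) = √0.6819 = 0.8258.
So the time for NO is 6.30 × 0.8258 = 5.20 h.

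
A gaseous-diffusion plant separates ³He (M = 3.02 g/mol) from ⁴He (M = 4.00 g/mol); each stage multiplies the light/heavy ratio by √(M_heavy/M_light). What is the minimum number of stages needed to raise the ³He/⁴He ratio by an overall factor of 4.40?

With α = √(4.00/3.02) per stage, ln α = ½ ln(1.32450) = 0.1405.
Need α^N ≥ 4.40 ⇒ N ≥ ln(4.40) / ln α = 1.482 / 0.1405 = 10.54.
Rounding up, N = 11 stages.

11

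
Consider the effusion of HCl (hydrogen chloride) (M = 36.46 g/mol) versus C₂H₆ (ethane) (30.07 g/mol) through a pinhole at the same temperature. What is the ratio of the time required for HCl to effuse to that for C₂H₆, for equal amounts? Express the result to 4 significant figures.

1.101

Since effusion rate ∝ 1/√M, t_HCl/t_C₂H₆ = √(M_HCl/M_C₂H₆) = √(36.46/30.07) = √1.213 = 1.101.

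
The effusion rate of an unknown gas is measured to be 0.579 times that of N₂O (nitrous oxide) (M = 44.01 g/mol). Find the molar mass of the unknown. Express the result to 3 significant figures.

Since effusion rate ∝ 1/√M, rate_X/rate_N₂O = √(M_N₂O/M_X).
0.579 = √(44.01/M_X)
M_X = 44.01 / 0.579² = 44.01 / 0.3352 = 131 g/mol

131 g/mol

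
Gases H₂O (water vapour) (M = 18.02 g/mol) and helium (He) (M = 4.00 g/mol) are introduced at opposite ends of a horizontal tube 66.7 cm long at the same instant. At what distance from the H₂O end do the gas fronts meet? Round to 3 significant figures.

21.4 cm

Distances travelled in equal time are proportional to diffusion rates, so d_H₂O/d_He = √(M_He/M_H₂O) = √(4.00/18.02) = 0.4711.
With d_H₂O + d_He = 66.7 cm, d_He = 66.7/(1 + 0.4711) = 45.34 cm.
d_H₂O = 66.7 − 45.34 = 21.4 cm.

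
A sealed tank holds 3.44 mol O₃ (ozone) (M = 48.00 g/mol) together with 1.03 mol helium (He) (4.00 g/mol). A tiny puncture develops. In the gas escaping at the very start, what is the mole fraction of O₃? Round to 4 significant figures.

0.4909

The effusion rate of species i is ∝ p_i/√M_i ∝ n_i/√M_i.
x_O₃(eff) = (n_O₃/√M_O₃) / (n_O₃/√M_O₃ + n_He/√M_He)
= (3.44/√48.00) / (3.44/√48.00 + 1.03/√4.00) = 0.4965/(0.4965 + 0.5150) = 0.4909.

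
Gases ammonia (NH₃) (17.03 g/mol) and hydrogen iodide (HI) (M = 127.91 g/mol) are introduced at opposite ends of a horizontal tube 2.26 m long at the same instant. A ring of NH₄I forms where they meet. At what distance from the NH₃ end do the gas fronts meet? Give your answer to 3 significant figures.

1.66 m

In equal time, each gas travels a distance ∝ its rate ∝ 1/√M, so d_NH₃/d_HI = √(M_HI/M_NH₃) = √(127.91/17.03) = 2.741.
With d_NH₃ + d_HI = 2.26 m, d_HI = 2.26/(1 + 2.741) = 0.6042 m.
d_NH₃ = 2.26 − 0.6042 = 1.66 m.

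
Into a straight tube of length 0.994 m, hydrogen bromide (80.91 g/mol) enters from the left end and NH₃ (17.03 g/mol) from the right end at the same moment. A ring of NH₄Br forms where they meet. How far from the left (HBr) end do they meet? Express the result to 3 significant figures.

Graham's law gives d_HBr/d_NH₃ = rate_HBr/rate_NH₃ = √(M_NH₃/M_HBr) = √(17.03/80.91) = 0.4588.
With d_HBr + d_NH₃ = 0.994 m, d_NH₃ = 0.994/(1 + 0.4588) = 0.6814 m.
d_HBr = 0.994 − 0.6814 = 0.313 m.

0.313 m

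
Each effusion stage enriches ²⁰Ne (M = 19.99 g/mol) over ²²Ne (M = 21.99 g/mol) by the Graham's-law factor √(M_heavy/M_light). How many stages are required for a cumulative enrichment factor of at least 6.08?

38

Per stage α = (21.99/19.99)^(1/2) = 1.10005^0.5, giving ln α = 0.04768.
Need α^N ≥ 6.08 ⇒ N ≥ ln(6.08) / ln α = 1.805 / 0.04768 = 37.86.
Minimum whole number of stages: N = 38.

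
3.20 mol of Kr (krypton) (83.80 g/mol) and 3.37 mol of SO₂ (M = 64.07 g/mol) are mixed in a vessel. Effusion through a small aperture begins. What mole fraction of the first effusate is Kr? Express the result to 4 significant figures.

Effusion rate of each component ∝ n_i/√M_i (partial pressure × 1/√M).
So x_Kr in the escaping gas = (n_Kr/√M_Kr) / Σ(n_i/√M_i)
= (3.20/√83.80) / (3.20/√83.80 + 3.37/√64.07) = 0.3496/(0.3496 + 0.4210) = 0.4536.

0.4536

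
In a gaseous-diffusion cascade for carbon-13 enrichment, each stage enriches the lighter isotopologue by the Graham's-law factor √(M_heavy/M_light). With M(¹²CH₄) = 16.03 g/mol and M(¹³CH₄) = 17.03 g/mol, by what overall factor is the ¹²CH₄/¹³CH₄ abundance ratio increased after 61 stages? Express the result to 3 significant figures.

Overall factor = α^61 with α = √(17.03/16.03), i.e. (17.03/16.03)^(61/2).
= 1.06238^(61/2) = 6.33.

6.33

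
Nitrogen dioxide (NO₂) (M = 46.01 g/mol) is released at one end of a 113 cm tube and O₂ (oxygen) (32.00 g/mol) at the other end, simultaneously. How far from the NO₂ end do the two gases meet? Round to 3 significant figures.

In equal time, each gas travels a distance ∝ its rate ∝ 1/√M, so d_NO₂/d_O₂ = √(M_O₂/M_NO₂) = √(32.00/46.01) = 0.8340.
With d_NO₂ + d_O₂ = 113 cm, d_O₂ = 113/(1 + 0.8340) = 61.62 cm.
d_NO₂ = 113 − 61.62 = 51.4 cm.

51.4 cm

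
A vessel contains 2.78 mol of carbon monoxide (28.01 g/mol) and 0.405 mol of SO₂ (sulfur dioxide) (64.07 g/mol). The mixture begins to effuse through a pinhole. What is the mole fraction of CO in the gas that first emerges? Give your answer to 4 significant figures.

Rate_i ∝ x_i/√M_i (Graham's law weighted by mole fraction), so the effusate composition follows n_i/√M_i.
So x_CO in the escaping gas = (n_CO/√M_CO) / Σ(n_i/√M_i)
= (2.78/√28.01) / (2.78/√28.01 + 0.405/√64.07) = 0.5253/(0.5253 + 0.05060) = 0.9121.

0.9121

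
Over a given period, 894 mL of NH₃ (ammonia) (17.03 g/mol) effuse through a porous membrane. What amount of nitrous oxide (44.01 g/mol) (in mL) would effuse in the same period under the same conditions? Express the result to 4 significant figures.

By Graham's law, rate_N₂O/rate_NH₃ = √(M_NH₃/M_N₂O) = √(17.03/44.01) = √0.3870 = 0.6221.
So the volume for N₂O is 894 × 0.6221 = 556.1 mL.

556.1 mL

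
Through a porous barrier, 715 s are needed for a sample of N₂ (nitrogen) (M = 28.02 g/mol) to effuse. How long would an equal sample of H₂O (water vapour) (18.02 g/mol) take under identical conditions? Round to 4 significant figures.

Graham's law gives t_H₂O/t_N₂ = √(M_H₂O/M_N₂) = √(18.02/28.02) = √0.6431 = 0.8019.
So the time for H₂O is 715 × 0.8019 = 573.4 s.

573.4 s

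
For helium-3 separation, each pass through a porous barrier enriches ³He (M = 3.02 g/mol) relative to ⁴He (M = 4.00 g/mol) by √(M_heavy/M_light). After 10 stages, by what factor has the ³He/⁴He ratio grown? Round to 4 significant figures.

Overall factor = α^10 with α = √(4.00/3.02), i.e. (4.00/3.02)^(10/2).
= 1.32450^5 = 4.076.

4.076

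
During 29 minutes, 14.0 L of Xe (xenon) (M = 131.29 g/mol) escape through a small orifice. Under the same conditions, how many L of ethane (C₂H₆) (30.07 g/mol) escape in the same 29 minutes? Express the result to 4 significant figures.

Since effusion rate ∝ 1/√M, rate_C₂H₆/rate_Xe = √(M_Xe/M_C₂H₆) = √(131.29/30.07) = √4.366 = 2.090.
So the volume for C₂H₆ is 14.0 × 2.090 = 29.25 L.

29.25 L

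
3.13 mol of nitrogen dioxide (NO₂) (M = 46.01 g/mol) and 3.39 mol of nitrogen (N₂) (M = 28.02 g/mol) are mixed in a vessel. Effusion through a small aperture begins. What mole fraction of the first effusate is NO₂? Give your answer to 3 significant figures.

Effusion rate of each component ∝ n_i/√M_i (partial pressure × 1/√M).
x_NO₂(eff) = (n_NO₂/√M_NO₂) / (n_NO₂/√M_NO₂ + n_N₂/√M_N₂)
= (3.13/√46.01) / (3.13/√46.01 + 3.39/√28.02) = 0.4614/(0.4614 + 0.6404) = 0.419.

0.419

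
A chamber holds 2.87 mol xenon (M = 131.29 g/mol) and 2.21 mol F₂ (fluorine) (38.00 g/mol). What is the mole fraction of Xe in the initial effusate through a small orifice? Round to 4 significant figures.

0.4113

Effusion rate of each component ∝ n_i/√M_i (partial pressure × 1/√M).
So x_Xe in the escaping gas = (n_Xe/√M_Xe) / Σ(n_i/√M_i)
= (2.87/√131.29) / (2.87/√131.29 + 2.21/√38.00) = 0.2505/(0.2505 + 0.3585) = 0.4113.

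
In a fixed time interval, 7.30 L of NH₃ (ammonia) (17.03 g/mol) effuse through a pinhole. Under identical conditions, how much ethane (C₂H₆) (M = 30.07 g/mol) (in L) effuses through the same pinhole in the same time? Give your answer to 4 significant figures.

5.494 L

By Graham's law, rate_C₂H₆/rate_NH₃ = √(M_NH₃/M_C₂H₆) = √(17.03/30.07) = √0.5663 = 0.7526.
So the volume for C₂H₆ is 7.30 × 0.7526 = 5.494 L.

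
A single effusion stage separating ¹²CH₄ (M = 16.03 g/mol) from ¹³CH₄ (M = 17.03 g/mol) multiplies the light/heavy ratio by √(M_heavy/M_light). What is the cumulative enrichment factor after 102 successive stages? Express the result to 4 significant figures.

After 102 stages the ratio has grown by (√(17.03/16.03))^102 = (17.03/16.03)^(102/2).
= 1.06238^51 = 21.89.

21.89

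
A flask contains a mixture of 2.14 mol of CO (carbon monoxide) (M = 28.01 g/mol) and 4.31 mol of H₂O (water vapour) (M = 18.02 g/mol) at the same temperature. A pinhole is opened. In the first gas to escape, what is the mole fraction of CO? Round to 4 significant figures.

0.2848

The effusion rate of species i is ∝ p_i/√M_i ∝ n_i/√M_i.
x_CO(eff) = (n_CO/√M_CO) / (n_CO/√M_CO + n_H₂O/√M_H₂O)
= (2.14/√28.01) / (2.14/√28.01 + 4.31/√18.02) = 0.4043/(0.4043 + 1.015) = 0.2848.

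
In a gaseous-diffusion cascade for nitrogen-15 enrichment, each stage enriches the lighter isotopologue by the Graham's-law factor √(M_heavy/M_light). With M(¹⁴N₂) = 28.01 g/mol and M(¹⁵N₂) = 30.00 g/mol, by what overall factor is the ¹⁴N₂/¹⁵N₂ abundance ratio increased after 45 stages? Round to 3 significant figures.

Each stage multiplies the ratio by α = √(30.00/28.01), so after 45 stages the overall factor is α^45 = (30.00/28.01)^(45/2).
= 1.07105^(45/2) = 4.68.

4.68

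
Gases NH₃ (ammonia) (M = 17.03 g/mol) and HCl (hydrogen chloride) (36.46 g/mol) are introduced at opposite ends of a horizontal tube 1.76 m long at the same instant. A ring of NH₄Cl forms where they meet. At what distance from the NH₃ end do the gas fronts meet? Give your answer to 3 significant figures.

Graham's law gives d_NH₃/d_HCl = rate_NH₃/rate_HCl = √(M_HCl/M_NH₃) = √(36.46/17.03) = 1.463.
With d_NH₃ + d_HCl = 1.76 m, d_HCl = 1.76/(1 + 1.463) = 0.7145 m.
d_NH₃ = 1.76 − 0.7145 = 1.05 m.

1.05 m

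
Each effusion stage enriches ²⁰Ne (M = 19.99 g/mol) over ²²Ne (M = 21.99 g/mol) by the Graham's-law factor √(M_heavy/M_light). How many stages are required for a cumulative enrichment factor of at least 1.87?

14

With α = √(21.99/19.99) per stage, ln α = ½ ln(1.10005) = 0.04768.
Need α^N ≥ 1.87 ⇒ N ≥ ln(1.87) / ln α = 0.6259 / 0.04768 = 13.13.
So at least 14 stages are needed.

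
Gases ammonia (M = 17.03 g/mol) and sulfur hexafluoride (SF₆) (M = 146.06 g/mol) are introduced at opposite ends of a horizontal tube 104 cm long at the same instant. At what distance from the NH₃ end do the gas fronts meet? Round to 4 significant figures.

77.53 cm

In equal time, each gas travels a distance ∝ its rate ∝ 1/√M, so d_NH₃/d_SF₆ = √(M_SF₆/M_NH₃) = √(146.06/17.03) = 2.929.
With d_NH₃ + d_SF₆ = 104 cm, d_SF₆ = 104/(1 + 2.929) = 26.47 cm.
d_NH₃ = 104 − 26.47 = 77.53 cm.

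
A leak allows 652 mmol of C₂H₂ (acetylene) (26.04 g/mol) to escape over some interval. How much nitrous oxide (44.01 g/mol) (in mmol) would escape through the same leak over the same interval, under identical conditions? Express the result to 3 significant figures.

502 mmol

By Graham's law, rate_N₂O/rate_C₂H₂ = √(M_C₂H₂/M_N₂O) = √(26.04/44.01) = √0.5917 = 0.7692.
So the amount for N₂O is 652 × 0.7692 = 502 mmol.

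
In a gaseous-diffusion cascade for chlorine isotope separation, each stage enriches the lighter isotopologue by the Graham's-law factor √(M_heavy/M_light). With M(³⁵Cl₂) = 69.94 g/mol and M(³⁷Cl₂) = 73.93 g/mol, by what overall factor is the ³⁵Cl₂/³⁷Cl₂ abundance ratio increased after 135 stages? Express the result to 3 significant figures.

42.3

After 135 stages the ratio has grown by (√(73.93/69.94))^135 = (73.93/69.94)^(135/2).
= 1.05705^(135/2) = 42.3.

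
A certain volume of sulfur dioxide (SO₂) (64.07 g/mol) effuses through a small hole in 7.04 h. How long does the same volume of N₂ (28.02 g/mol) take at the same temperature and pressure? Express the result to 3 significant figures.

From Graham's law, t_N₂/t_SO₂ = √(M_N₂/M_SO₂) = √(28.02/64.07) = √0.4373 = 0.6613.
So the time for N₂ is 7.04 × 0.6613 = 4.66 h.

4.66 h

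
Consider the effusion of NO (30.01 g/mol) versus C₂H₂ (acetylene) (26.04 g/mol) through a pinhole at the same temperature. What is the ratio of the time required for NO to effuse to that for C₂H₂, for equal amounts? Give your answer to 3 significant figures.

1.07

Graham's law gives t_NO/t_C₂H₂ = √(M_NO/M_C₂H₂) = √(30.01/26.04) = √1.152 = 1.07.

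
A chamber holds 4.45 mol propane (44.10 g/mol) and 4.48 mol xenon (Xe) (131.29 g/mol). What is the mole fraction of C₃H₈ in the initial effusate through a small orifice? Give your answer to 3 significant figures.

Effusion rate of each component ∝ n_i/√M_i (partial pressure × 1/√M).
x_C₃H₈(eff) = (n_C₃H₈/√M_C₃H₈) / (n_C₃H₈/√M_C₃H₈ + n_Xe/√M_Xe)
= (4.45/√44.10) / (4.45/√44.10 + 4.48/√131.29) = 0.6701/(0.6701 + 0.3910) = 0.632.

0.632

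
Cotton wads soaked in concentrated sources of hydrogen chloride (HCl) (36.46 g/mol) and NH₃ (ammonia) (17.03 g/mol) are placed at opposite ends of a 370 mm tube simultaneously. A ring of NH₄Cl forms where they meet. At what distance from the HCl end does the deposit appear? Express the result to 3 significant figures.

150 mm

In equal time, each gas travels a distance ∝ its rate ∝ 1/√M, so d_HCl/d_NH₃ = √(M_NH₃/M_HCl) = √(17.03/36.46) = 0.6834.
With d_HCl + d_NH₃ = 370 mm, d_NH₃ = 370/(1 + 0.6834) = 219.8 mm.
d_HCl = 370 − 219.8 = 150 mm.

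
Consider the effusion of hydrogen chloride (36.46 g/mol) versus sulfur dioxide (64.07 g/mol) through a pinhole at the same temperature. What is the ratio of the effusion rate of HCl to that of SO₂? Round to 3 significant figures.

From Graham's law, rate_HCl/rate_SO₂ = √(M_SO₂/M_HCl) = √(64.07/36.46) = √1.757 = 1.33.

1.33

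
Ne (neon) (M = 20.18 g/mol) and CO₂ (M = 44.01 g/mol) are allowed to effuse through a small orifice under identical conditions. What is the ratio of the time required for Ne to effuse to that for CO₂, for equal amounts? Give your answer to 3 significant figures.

Graham's law gives t_Ne/t_CO₂ = √(M_Ne/M_CO₂) = √(20.18/44.01) = √0.4585 = 0.677.

0.677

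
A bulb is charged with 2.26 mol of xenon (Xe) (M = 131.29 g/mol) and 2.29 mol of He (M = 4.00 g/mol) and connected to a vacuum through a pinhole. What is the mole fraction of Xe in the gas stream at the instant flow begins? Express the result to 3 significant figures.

0.147

Each component's effusion rate ∝ (its partial pressure)·(1/√M) ∝ n_i/√M_i.
So x_Xe in the escaping gas = (n_Xe/√M_Xe) / Σ(n_i/√M_i)
= (2.26/√131.29) / (2.26/√131.29 + 2.29/√4.00) = 0.1972/(0.1972 + 1.145) = 0.147.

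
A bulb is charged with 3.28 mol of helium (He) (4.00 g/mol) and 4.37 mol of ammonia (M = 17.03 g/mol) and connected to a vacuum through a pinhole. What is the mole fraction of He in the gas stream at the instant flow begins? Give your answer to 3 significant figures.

0.608

Rate_i ∝ x_i/√M_i (Graham's law weighted by mole fraction), so the effusate composition follows n_i/√M_i.
So x_He in the escaping gas = (n_He/√M_He) / Σ(n_i/√M_i)
= (3.28/√4.00) / (3.28/√4.00 + 4.37/√17.03) = 1.640/(1.640 + 1.059) = 0.608.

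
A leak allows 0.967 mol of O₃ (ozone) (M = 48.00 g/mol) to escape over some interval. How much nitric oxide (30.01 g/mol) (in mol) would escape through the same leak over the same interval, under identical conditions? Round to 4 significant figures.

Since effusion rate ∝ 1/√M, rate_NO/rate_O₃ = √(M_O₃/M_NO) = √(48.00/30.01) = √1.599 = 1.265.
So the amount for NO is 0.967 × 1.265 = 1.223 mol.

1.223 mol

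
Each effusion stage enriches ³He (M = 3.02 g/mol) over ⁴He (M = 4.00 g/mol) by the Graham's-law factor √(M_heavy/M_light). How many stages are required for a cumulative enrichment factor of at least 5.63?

13

Single-stage factor α = √(4.00/3.02), so ln α = ½ ln(1.32450) = 0.1405.
Need α^N ≥ 5.63 ⇒ N ≥ ln(5.63) / ln α = 1.728 / 0.1405 = 12.30.
So at least 13 stages are needed.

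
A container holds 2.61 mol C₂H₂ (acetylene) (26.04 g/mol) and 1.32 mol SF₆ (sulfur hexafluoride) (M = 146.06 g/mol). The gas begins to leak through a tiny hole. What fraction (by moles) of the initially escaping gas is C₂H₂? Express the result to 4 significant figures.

0.8240

Each component's effusion rate ∝ (its partial pressure)·(1/√M) ∝ n_i/√M_i.
x_C₂H₂(eff) = (n_C₂H₂/√M_C₂H₂) / (n_C₂H₂/√M_C₂H₂ + n_SF₆/√M_SF₆)
= (2.61/√26.04) / (2.61/√26.04 + 1.32/√146.06) = 0.5115/(0.5115 + 0.1092) = 0.8240.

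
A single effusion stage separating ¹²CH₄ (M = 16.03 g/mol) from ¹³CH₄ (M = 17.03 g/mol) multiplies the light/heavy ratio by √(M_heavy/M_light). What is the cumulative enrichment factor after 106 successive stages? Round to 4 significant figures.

After 106 stages the ratio has grown by (√(17.03/16.03))^106 = (17.03/16.03)^(106/2).
= 1.06238^53 = 24.71.

24.71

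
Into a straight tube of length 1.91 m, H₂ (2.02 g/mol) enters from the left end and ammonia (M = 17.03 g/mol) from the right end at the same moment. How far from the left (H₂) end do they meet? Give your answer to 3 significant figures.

In equal time, each gas travels a distance ∝ its rate ∝ 1/√M, so d_H₂/d_NH₃ = √(M_NH₃/M_H₂) = √(17.03/2.02) = 2.904.
With d_H₂ + d_NH₃ = 1.91 m, d_NH₃ = 1.91/(1 + 2.904) = 0.4893 m.
d_H₂ = 1.91 − 0.4893 = 1.42 m.

1.42 m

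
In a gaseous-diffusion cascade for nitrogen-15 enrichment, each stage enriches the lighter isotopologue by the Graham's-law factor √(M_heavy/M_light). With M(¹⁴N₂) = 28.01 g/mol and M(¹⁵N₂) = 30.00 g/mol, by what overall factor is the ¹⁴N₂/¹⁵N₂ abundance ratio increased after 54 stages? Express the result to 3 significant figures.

Overall factor = α^54 with α = √(30.00/28.01), i.e. (30.00/28.01)^(54/2).
= 1.07105^27 = 6.38.

6.38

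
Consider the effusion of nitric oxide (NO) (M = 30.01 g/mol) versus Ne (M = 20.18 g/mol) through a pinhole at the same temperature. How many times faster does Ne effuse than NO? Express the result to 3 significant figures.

From Graham's law, rate_Ne/rate_NO = √(M_NO/M_Ne) = √(30.01/20.18) = √1.487 = 1.22.

1.22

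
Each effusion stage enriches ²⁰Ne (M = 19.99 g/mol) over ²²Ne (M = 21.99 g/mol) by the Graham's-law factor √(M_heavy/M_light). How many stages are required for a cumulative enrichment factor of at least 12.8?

Per stage α = (21.99/19.99)^(1/2) = 1.10005^0.5, giving ln α = 0.04768.
Need α^N ≥ 12.8 ⇒ N ≥ ln(12.8) / ln α = 2.549 / 0.04768 = 53.47.
Rounding up, N = 54 stages.

54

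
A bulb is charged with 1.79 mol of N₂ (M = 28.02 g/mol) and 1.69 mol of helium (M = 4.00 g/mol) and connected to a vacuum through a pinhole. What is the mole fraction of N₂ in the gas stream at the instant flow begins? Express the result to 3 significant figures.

The effusion rate of species i is ∝ p_i/√M_i ∝ n_i/√M_i.
So x_N₂ in the escaping gas = (n_N₂/√M_N₂) / Σ(n_i/√M_i)
= (1.79/√28.02) / (1.79/√28.02 + 1.69/√4.00) = 0.3382/(0.3382 + 0.8450) = 0.286.

0.286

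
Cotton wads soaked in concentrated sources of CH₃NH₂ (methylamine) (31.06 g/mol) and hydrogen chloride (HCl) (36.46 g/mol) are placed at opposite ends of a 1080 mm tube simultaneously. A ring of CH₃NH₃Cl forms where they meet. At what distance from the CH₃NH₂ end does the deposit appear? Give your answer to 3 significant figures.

Graham's law gives d_CH₃NH₂/d_HCl = rate_CH₃NH₂/rate_HCl = √(M_HCl/M_CH₃NH₂) = √(36.46/31.06) = 1.083.
With d_CH₃NH₂ + d_HCl = 1080 mm, d_HCl = 1080/(1 + 1.083) = 518.4 mm.
d_CH₃NH₂ = 1080 − 518.4 = 562 mm.

562 mm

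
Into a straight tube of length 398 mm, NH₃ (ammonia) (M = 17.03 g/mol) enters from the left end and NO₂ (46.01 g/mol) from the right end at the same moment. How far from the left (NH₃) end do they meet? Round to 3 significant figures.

247 mm

Distances travelled in equal time are proportional to diffusion rates, so d_NH₃/d_NO₂ = √(M_NO₂/M_NH₃) = √(46.01/17.03) = 1.644.
With d_NH₃ + d_NO₂ = 398 mm, d_NO₂ = 398/(1 + 1.644) = 150.5 mm.
d_NH₃ = 398 − 150.5 = 247 mm.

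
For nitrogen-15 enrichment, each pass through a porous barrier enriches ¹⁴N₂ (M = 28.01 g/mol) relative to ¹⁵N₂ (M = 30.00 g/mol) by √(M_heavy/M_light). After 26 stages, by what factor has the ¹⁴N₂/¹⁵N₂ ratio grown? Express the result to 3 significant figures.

2.44

The single-stage factor is √(M_heavy/M_light), so 26 stages give [√(30.00/28.01)]^26 = (30.00/28.01)^(26/2).
= 1.07105^13 = 2.44.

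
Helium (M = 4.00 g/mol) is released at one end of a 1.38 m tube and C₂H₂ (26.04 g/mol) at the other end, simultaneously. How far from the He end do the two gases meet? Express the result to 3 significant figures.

Distances travelled in equal time are proportional to diffusion rates, so d_He/d_C₂H₂ = √(M_C₂H₂/M_He) = √(26.04/4.00) = 2.551.
With d_He + d_C₂H₂ = 1.38 m, d_C₂H₂ = 1.38/(1 + 2.551) = 0.3886 m.
d_He = 1.38 − 0.3886 = 0.991 m.

0.991 m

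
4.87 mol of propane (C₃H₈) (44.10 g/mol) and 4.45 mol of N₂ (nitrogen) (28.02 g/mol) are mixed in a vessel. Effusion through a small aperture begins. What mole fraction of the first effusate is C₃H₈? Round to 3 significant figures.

0.466

Effusion rate of each component ∝ n_i/√M_i (partial pressure × 1/√M).
x_C₃H₈(eff) = (n_C₃H₈/√M_C₃H₈) / (n_C₃H₈/√M_C₃H₈ + n_N₂/√M_N₂)
= (4.87/√44.10) / (4.87/√44.10 + 4.45/√28.02) = 0.7333/(0.7333 + 0.8407) = 0.466.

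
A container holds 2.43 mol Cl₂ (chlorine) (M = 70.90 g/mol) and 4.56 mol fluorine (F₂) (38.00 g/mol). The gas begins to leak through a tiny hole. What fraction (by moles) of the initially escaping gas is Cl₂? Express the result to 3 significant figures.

0.281

Rate_i ∝ x_i/√M_i (Graham's law weighted by mole fraction), so the effusate composition follows n_i/√M_i.
Mole fraction of Cl₂ in the effusate = (n_Cl₂/√M_Cl₂) / (n_Cl₂/√M_Cl₂ + n_F₂/√M_F₂)
= (2.43/√70.90) / (2.43/√70.90 + 4.56/√38.00) = 0.2886/(0.2886 + 0.7397) = 0.281.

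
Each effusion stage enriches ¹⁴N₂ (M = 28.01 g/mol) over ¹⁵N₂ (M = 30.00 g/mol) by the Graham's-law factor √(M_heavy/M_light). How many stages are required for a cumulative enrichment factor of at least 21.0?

Per stage α = (30.00/28.01)^(1/2) = 1.07105^0.5, giving ln α = 0.03432.
Need α^N ≥ 21.0 ⇒ N ≥ ln(21.0) / ln α = 3.045 / 0.03432 = 88.72.
So at least 89 stages are needed.

89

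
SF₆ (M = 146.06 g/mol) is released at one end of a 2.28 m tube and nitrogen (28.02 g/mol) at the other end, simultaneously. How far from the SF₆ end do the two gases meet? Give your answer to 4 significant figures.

The fronts meet when d_SF₆ + d_N₂ = L with d_SF₆/d_N₂ = √(M_N₂/M_SF₆) (Graham's law). Here √(M_N₂/M_SF₆) = √(28.02/146.06) = 0.4380.
With d_SF₆ + d_N₂ = 2.28 m, d_N₂ = 2.28/(1 + 0.4380) = 1.586 m.
d_SF₆ = 2.28 − 1.586 = 0.6945 m.

0.6945 m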